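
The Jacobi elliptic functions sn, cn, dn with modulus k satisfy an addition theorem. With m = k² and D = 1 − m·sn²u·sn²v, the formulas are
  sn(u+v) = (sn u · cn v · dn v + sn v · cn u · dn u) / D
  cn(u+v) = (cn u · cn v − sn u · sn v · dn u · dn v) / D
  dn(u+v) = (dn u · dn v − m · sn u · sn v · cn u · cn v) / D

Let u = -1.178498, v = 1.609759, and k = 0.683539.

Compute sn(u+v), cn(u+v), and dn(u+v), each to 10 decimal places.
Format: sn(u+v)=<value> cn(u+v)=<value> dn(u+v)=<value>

sn(u+v)=0.4125626167 cn(u+v)=0.9109292439 dn(u+v)=0.9594136292

sn u = -0.8830382078824805, cn u = 0.4693011010211858, dn u = 0.7972940737525033
sn v = 0.9873321837942604, cn v = 0.1586668170855417, dn v = 0.7379274444563098
m = k² = 0.467225564521
D = 1 − m·sn²u·sn²v = 0.6448497082882433
sn(u+v) = (sn u·cn v·dn v + sn v·cn u·dn u)/D = 0.2660408830204519/0.6448497082882433 = 0.4125626166857682
cn(u+v) = (cn u·cn v − sn u·sn v·dn u·dn v)/D = 0.5874124571722417/0.6448497082882433 = 0.9109292438567289
dn(u+v) = (dn u·dn v − m·sn u·sn v·cn u·cn v)/D = 0.6186775989222051/0.6448497082882433 = 0.9594136292074751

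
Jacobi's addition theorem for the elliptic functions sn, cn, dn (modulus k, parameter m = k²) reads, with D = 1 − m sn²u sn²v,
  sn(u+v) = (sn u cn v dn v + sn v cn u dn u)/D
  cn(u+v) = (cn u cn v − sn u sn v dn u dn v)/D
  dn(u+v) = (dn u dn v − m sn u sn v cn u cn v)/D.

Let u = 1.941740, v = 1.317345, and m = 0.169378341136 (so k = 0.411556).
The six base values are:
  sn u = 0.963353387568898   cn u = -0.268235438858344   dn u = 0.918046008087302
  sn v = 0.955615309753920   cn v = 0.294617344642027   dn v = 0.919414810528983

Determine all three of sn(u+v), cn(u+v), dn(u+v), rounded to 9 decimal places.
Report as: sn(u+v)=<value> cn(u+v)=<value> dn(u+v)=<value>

m = k² = 0.169378341136
D = 1 − m·sn²u·sn²v = 0.856452600015809
sn(u+v) = (sn u·cn v·dn v + sn v·cn u·dn u)/D = 0.02562624470459703/0.856452600015809 = 0.02992138117640603
cn(u+v) = (cn u·cn v − sn u·sn v·dn u·dn v)/D = -0.8560691278490186/0.856452600015809 = -0.9995522552365615
dn(u+v) = (dn u·dn v − m·sn u·sn v·cn u·cn v)/D = 0.8563876602152552/0.856452600015809 = 0.9999241758381578

sn(u+v)=0.029921381 cn(u+v)=-0.999552255 dn(u+v)=0.999924176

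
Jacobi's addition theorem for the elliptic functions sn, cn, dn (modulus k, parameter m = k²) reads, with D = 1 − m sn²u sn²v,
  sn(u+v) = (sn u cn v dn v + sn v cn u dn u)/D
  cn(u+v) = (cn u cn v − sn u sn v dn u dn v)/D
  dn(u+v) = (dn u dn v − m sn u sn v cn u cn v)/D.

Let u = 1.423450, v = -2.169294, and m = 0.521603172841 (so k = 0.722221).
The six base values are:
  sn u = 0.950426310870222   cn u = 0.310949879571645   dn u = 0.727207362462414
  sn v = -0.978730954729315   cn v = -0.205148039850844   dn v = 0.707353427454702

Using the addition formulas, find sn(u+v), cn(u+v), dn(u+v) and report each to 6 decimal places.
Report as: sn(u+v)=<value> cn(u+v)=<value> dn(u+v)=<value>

m = k² = 0.521603172841
D = 1 − m·sn²u·sn²v = 0.5486600528257852
sn(u+v) = (sn u·cn v·dn v + sn v·cn u·dn u)/D = -0.3592340015938209/0.5486600528257852 = -0.6547478711884418
cn(u+v) = (cn u·cn v − sn u·sn v·dn u·dn v)/D = 0.4147032501267432/0.5486600528257852 = 0.7558473557367279
dn(u+v) = (dn u·dn v − m·sn u·sn v·cn u·cn v)/D = 0.4834412583731359/0.5486600528257852 = 0.8811307764858214

sn(u+v)=-0.654748 cn(u+v)=0.755847 dn(u+v)=0.881131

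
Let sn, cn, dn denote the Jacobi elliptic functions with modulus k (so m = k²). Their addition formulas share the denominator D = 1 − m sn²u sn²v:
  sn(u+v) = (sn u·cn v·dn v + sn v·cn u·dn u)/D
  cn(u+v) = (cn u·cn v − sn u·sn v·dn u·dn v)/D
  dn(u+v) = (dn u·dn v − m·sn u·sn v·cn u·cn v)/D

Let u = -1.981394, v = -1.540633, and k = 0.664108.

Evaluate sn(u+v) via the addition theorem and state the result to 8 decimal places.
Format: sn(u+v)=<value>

sn(u+v)=-0.09199738

sn u = -0.9914846895037612, cn u = -0.1302233100471275, dn u = 0.7526219235524992
sn v = -0.9800152422032103, cn v = 0.1989224096208947, dn v = 0.7592183809398544
m = k² = 0.441039435664
D = 1 − m·sn²u·sn²v = 0.583595792732549
sn(u+v) = (sn u·cn v·dn v + sn v·cn u·dn u)/D = -0.05368928670700797/0.583595792732549 = -0.09199738479199895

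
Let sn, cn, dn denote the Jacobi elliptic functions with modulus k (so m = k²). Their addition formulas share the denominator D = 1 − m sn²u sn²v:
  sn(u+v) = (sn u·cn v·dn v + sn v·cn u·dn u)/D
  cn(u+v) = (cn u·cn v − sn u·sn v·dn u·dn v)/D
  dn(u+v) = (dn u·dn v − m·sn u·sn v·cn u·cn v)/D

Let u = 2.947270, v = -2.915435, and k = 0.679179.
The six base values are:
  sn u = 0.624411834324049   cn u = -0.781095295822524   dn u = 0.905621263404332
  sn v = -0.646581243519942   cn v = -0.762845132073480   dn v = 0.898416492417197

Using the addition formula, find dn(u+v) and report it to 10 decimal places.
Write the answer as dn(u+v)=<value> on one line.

m = k² = 0.461284114041
D = 1 − m·sn²u·sn²v = 0.9248105420833462
dn(u+v) = (dn u·dn v − m·sn u·sn v·cn u·cn v)/D = 0.9245944507428605/0.9248105420833462 = 0.9997663398818974

dn(u+v)=0.9997663399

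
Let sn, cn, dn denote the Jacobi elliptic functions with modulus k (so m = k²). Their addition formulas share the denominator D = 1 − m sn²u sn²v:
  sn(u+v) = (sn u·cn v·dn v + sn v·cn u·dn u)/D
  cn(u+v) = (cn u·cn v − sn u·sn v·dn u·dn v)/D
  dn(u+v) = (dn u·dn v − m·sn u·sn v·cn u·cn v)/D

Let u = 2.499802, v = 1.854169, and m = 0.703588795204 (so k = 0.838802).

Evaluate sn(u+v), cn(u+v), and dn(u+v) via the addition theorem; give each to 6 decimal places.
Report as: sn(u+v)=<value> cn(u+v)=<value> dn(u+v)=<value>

sn u = 0.9730102848890183, cn u = -0.2307617505137958, dn u = 0.5778217731511208
sn v = 0.9923136980116132, cn v = 0.1237478272072558, dn v = 0.5542432942463984
m = k² = 0.703588795204
D = 1 − m·sn²u·sn²v = 0.3440786772299841
sn(u+v) = (sn u·cn v·dn v + sn v·cn u·dn u)/D = -0.06557900285831481/0.3440786772299841 = -0.190593045132179
cn(u+v) = (cn u·cn v − sn u·sn v·dn u·dn v)/D = -0.3377714175421667/0.3440786772299841 = -0.9816691352727981
dn(u+v) = (dn u·dn v − m·sn u·sn v·cn u·cn v)/D = 0.3396531733995774/0.3440786772299841 = 0.9871381049647296

sn(u+v)=-0.190593 cn(u+v)=-0.981669 dn(u+v)=0.987138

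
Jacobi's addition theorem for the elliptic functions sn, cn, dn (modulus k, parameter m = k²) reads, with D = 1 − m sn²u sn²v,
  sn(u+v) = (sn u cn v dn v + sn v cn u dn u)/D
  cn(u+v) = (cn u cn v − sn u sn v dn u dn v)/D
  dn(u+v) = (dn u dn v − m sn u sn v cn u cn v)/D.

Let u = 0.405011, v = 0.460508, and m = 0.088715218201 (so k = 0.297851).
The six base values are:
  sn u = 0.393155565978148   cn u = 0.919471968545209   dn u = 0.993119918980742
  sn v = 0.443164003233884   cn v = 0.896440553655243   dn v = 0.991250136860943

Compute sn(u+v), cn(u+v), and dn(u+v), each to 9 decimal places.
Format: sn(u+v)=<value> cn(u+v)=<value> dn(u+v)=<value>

sn(u+v)=0.756066369 cn(u+v)=0.654494954 dn(u+v)=0.974313685

m = k² = 0.088715218201
D = 1 − m·sn²u·sn²v = 0.9973068785708833
sn(u+v) = (sn u·cn v·dn v + sn v·cn u·dn u)/D = 0.7540301907872908/0.9973068785708833 = 0.7560663693283635
cn(u+v) = (cn u·cn v − sn u·sn v·dn u·dn v)/D = 0.6527323198877778/0.9973068785708833 = 0.654494954274383
dn(u+v) = (dn u·dn v − m·sn u·sn v·cn u·cn v)/D = 0.971689739563352/0.9973068785708833 = 0.9743136846261002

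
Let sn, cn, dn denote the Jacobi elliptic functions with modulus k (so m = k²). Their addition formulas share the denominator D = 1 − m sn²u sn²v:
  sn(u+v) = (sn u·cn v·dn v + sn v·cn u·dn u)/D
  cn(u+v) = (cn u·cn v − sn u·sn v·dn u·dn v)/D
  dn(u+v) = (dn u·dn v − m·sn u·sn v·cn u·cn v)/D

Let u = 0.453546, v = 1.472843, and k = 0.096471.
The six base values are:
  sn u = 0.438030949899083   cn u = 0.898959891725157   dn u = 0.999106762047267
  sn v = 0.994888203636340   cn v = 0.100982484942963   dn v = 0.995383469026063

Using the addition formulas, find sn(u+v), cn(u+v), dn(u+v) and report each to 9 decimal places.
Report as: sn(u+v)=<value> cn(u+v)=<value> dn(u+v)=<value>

m = k² = 0.009306653841
D = 1 − m·sn²u·sn²v = 0.9982325313529182
sn(u+v) = (sn u·cn v·dn v + sn v·cn u·dn u)/D = 0.9375949601157389/0.9982325313529182 = 0.9392550639929593
cn(u+v) = (cn u·cn v − sn u·sn v·dn u·dn v)/D = -0.3426133059541337/0.9982325313529182 = -0.3432199364308286
dn(u+v) = (dn u·dn v − m·sn u·sn v·cn u·cn v)/D = 0.9941261757383493/0.9982325313529182 = 0.9958863736798845

sn(u+v)=0.939255064 cn(u+v)=-0.343219936 dn(u+v)=0.995886374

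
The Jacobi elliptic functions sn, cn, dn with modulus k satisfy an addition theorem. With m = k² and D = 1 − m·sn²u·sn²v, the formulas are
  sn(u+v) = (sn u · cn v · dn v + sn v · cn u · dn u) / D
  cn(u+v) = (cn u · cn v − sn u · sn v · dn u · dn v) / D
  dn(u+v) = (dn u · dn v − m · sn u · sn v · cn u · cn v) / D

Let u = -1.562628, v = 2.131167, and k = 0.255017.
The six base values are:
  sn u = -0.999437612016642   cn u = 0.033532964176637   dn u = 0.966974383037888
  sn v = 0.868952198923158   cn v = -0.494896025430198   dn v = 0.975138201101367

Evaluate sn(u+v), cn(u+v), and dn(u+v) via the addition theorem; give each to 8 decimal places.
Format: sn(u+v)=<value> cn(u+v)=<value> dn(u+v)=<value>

sn(u+v)=0.53682842 cn(u+v)=0.84369144 dn(u+v)=0.99058482

m = k² = 0.065033670289
D = 1 − m·sn²u·sn²v = 0.9509497283896974
sn(u+v) = (sn u·cn v·dn v + sn v·cn u·dn u)/D = 0.5104968406164701/0.9509497283896974 = 0.5368284204475523
cn(u+v) = (cn u·cn v − sn u·sn v·dn u·dn v)/D = 0.8023081463160159/0.9509497283896974 = 0.8436914406344218
dn(u+v) = (dn u·dn v − m·sn u·sn v·cn u·cn v)/D = 0.9419963665707292/0.9509497283896974 = 0.9905848210986615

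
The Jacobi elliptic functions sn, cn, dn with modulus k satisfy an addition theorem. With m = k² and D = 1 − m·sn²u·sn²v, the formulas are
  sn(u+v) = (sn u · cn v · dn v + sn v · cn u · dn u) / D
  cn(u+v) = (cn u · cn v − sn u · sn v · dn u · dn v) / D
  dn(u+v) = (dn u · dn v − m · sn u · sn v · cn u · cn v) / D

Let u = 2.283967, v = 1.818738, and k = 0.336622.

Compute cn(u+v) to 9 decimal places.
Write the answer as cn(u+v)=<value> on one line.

sn u = 0.8070823233753796, cn u = -0.5904389242715958, dn u = 0.96238717387335
sn v = 0.9822280404206202, cn v = -0.1876914398992893, dn v = 0.9437571067041996
m = k² = 0.113314370884
D = 1 − m·sn²u·sn²v = 0.9287892894469241
cn(u+v) = (cn u·cn v − sn u·sn v·dn u·dn v)/D = -0.6091924811271974/0.9287892894469241 = -0.6558995544511066

cn(u+v)=-0.655899554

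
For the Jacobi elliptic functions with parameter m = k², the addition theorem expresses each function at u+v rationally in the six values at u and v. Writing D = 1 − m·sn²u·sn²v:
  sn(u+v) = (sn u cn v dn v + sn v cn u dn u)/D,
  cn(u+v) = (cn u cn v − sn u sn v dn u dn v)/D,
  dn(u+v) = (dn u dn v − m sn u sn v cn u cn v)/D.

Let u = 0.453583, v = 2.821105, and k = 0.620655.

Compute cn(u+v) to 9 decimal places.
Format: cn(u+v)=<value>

cn(u+v)=-0.966646279

sn u = 0.4330307225404917, cn u = 0.9013791618048754, dn u = 0.9632064265637796
sn v = 0.638654111609134, cn v = -0.7694939413177649, dn v = 0.9180848705180512
m = k² = 0.385212629025
D = 1 − m·sn²u·sn²v = 0.9705375159047029
cn(u+v) = (cn u·cn v − sn u·sn v·dn u·dn v)/D = -0.9381664787433877/0.9705375159047029 = -0.9666462793752594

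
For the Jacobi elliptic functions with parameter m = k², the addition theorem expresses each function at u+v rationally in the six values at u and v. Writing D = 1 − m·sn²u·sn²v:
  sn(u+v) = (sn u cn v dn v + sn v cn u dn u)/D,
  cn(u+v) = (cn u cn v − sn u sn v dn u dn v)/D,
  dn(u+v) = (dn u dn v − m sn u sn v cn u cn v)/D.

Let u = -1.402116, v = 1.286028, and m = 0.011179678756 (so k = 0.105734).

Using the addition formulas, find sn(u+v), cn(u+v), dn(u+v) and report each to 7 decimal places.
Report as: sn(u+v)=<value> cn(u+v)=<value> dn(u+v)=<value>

sn u = -0.9852208640108965, cn u = 0.1712887886512794, dn u = 0.9945593654135908
sn v = 0.9589247261000169, cn v = 0.2836606593696201, dn v = 0.9948466594750071
m = k² = 0.011179678756
D = 1 − m·sn²u·sn²v = 0.990021493159507
sn(u+v) = (sn u·cn v·dn v + sn v·cn u·dn u)/D = -0.1146687901884442/0.990021493159507 = -0.1158245462151491
cn(u+v) = (cn u·cn v − sn u·sn v·dn u·dn v)/D = 0.9833583403187763/0.990021493159507 = 0.993269688701943
dn(u+v) = (dn u·dn v − m·sn u·sn v·cn u·cn v)/D = 0.9899472491442456/0.990021493159507 = 0.9999250076732936

sn(u+v)=-0.1158245 cn(u+v)=0.9932697 dn(u+v)=0.9999250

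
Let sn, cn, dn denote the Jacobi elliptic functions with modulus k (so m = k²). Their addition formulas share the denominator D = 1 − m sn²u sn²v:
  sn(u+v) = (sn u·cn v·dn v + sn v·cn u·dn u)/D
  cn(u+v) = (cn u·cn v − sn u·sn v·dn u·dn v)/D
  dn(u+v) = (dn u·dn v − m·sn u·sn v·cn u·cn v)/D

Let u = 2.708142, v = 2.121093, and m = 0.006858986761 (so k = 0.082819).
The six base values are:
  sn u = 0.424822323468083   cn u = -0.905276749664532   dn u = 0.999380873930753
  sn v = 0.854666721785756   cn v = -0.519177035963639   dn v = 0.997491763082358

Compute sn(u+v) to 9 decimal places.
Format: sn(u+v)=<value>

m = k² = 0.006858986761
D = 1 − m·sn²u·sn²v = 0.9990957922758926
sn(u+v) = (sn u·cn v·dn v + sn v·cn u·dn u)/D = -0.9932356709726649/0.9990957922758926 = -0.9941345751343036

sn(u+v)=-0.994134575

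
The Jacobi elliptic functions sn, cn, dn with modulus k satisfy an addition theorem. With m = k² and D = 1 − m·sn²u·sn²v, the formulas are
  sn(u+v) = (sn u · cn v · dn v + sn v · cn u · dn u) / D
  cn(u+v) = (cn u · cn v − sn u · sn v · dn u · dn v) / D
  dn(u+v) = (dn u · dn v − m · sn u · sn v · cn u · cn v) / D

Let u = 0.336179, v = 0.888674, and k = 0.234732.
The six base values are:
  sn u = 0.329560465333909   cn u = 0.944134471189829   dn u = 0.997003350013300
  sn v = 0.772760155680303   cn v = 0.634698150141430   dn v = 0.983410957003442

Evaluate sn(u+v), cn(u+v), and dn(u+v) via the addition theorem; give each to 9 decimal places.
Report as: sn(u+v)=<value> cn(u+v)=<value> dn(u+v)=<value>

m = k² = 0.055099111824
D = 1 − m·sn²u·sn²v = 0.9964264138550689
sn(u+v) = (sn u·cn v·dn v + sn v·cn u·dn u)/D = 0.9331046406366904/0.9964264138550689 = 0.9364511294181843
cn(u+v) = (cn u·cn v − sn u·sn v·dn u·dn v)/D = 0.3495444576164038/0.9964264138550689 = 0.3507980647201564
dn(u+v) = (dn u·dn v − m·sn u·sn v·cn u·cn v)/D = 0.9720553833250104/0.9964264138550689 = 0.9755415651460206

sn(u+v)=0.936451129 cn(u+v)=0.350798065 dn(u+v)=0.975541565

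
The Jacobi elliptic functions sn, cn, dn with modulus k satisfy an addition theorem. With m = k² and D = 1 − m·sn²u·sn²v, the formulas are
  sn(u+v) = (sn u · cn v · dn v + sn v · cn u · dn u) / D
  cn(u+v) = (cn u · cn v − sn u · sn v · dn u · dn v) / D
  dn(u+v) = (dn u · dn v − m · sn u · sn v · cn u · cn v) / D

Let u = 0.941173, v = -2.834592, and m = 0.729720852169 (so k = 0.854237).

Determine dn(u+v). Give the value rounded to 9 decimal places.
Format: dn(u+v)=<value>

dn(u+v)=0.529750620

sn u = 0.7560748794617218, cn u = 0.6544851233198069, dn u = 0.7634498291263546
sn v = -0.9236523885091269, cn v = -0.3832313468407626, dn v = 0.6143700220784156
m = k² = 0.729720852169
D = 1 − m·sn²u·sn²v = 0.6441200755621153
dn(u+v) = (dn u·dn v − m·sn u·sn v·cn u·cn v)/D = 0.3412230091158538/0.6441200755621153 = 0.5297506195845128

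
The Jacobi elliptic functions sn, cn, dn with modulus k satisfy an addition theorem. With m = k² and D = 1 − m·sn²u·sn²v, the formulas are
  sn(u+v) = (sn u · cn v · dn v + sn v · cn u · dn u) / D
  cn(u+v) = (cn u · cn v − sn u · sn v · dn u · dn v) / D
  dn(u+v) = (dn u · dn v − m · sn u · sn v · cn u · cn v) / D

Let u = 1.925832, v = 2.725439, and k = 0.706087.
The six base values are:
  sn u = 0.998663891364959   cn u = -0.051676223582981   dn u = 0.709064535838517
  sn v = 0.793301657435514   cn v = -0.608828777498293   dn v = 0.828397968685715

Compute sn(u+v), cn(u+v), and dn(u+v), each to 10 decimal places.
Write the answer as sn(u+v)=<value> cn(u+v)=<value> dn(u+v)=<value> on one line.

m = k² = 0.498558851569
D = 1 − m·sn²u·sn²v = 0.687081060762476
sn(u+v) = (sn u·cn v·dn v + sn v·cn u·dn u)/D = -0.5327466356097115/0.687081060762476 = -0.7753766855667734
cn(u+v) = (cn u·cn v − sn u·sn v·dn u·dn v)/D = -0.4338910074028068/0.687081060762476 = -0.6314990067129837
dn(u+v) = (dn u·dn v − m·sn u·sn v·cn u·cn v)/D = 0.5749607990604518/0.687081060762476 = 0.8368165445026229

sn(u+v)=-0.7753766856 cn(u+v)=-0.6314990067 dn(u+v)=0.8368165445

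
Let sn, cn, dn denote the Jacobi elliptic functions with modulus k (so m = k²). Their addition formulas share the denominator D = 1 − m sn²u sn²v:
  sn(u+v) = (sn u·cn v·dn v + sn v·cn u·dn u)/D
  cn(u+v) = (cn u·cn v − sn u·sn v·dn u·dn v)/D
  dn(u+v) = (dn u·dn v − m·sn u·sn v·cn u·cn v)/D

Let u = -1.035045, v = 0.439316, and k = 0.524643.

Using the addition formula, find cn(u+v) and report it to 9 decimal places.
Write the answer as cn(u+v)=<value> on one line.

sn u = -0.8383041261347963, cn u = 0.545202890771294, dn u = 0.8980906521051555
sn v = 0.4219382543276497, cn v = 0.9066245692319041, dn v = 0.9751905827861142
m = k² = 0.275250277449
D = 1 − m·sn²u·sn²v = 0.9655627251788738
cn(u+v) = (cn u·cn v − sn u·sn v·dn u·dn v)/D = 0.804079189872298/0.9655627251788738 = 0.8327570740920426

cn(u+v)=0.832757074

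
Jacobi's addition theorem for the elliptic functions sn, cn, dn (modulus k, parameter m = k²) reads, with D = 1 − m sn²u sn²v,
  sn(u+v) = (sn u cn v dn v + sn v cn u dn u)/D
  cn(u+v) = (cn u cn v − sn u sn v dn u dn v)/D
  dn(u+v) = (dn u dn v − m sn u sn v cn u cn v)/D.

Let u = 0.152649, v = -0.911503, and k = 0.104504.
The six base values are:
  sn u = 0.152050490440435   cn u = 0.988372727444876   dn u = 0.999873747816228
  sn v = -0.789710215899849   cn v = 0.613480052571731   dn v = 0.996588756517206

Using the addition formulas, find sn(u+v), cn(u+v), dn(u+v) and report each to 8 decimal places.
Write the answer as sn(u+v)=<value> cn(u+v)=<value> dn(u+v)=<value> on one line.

sn(u+v)=-0.68757602 cn(u+v)=0.72611240 dn(u+v)=0.99741513

m = k² = 0.010921086016
D = 1 − m·sn²u·sn²v = 0.999842537554995
sn(u+v) = (sn u·cn v·dn v + sn v·cn u·dn u)/D = -0.687467754338705/0.999842537554995 = -0.687576021740215
cn(u+v) = (cn u·cn v − sn u·sn v·dn u·dn v)/D = 0.725998062427793/0.999842537554995 = 0.7261123978613087
dn(u+v) = (dn u·dn v − m·sn u·sn v·cn u·cn v)/D = 0.9972580731924721/0.999842537554995 = 0.9974151286173091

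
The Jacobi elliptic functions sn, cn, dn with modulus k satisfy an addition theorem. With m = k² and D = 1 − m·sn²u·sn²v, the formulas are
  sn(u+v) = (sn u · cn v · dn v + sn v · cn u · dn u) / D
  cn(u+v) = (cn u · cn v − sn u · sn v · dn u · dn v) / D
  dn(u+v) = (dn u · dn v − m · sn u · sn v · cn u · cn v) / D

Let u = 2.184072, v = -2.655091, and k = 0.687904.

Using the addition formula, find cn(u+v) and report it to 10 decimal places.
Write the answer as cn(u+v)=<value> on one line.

cn(u+v)=0.8946410620

sn u = 0.9669044617219453, cn u = -0.2551387111008348, dn u = 0.7467209497636925
sn v = -0.809534505465202, cn v = -0.587072299177206, dn v = 0.8305916029236124
m = k² = 0.473211913216
D = 1 − m·sn²u·sn²v = 0.7100697515923883
cn(u+v) = (cn u·cn v − sn u·sn v·dn u·dn v)/D = 0.6352575566286817/0.7100697515923883 = 0.8946410619577384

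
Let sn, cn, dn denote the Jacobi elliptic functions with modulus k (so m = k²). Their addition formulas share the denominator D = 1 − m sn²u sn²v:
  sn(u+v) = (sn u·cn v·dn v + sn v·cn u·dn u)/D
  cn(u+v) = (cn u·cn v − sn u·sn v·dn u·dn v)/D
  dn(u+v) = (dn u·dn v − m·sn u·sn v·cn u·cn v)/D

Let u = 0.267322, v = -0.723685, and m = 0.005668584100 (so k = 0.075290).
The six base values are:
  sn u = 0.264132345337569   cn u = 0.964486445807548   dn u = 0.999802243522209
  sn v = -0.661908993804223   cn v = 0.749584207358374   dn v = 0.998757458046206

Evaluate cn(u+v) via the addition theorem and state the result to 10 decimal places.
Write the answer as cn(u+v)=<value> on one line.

cn(u+v)=0.8976991573

m = k² = 0.0056685841
D = 1 − m·sn²u·sn²v = 0.9998267336072156
cn(u+v) = (cn u·cn v − sn u·sn v·dn u·dn v)/D = 0.8975436162386572/0.9998267336072156 = 0.897699157333454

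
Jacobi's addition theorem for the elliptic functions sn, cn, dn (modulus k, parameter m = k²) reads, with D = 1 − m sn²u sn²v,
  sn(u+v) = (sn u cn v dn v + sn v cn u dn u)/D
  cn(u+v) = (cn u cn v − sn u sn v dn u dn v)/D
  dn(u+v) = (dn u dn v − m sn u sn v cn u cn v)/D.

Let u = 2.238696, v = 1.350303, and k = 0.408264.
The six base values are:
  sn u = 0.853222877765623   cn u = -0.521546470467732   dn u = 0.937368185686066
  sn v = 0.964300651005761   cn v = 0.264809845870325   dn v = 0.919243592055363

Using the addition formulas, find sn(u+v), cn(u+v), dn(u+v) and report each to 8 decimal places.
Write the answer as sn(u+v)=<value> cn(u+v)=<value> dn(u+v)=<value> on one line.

m = k² = 0.166679493696
D = 1 − m·sn²u·sn²v = 0.8871680545961118
sn(u+v) = (sn u·cn v·dn v + sn v·cn u·dn u)/D = -0.263732763815408/0.8871680545961118 = -0.2972748651724997
cn(u+v) = (cn u·cn v − sn u·sn v·dn u·dn v)/D = -0.8470609106706175/0.8871680545961118 = -0.9547919430622946
dn(u+v) = (dn u·dn v − m·sn u·sn v·cn u·cn v)/D = 0.8806098851329767/0.8871680545961118 = 0.9926077484089294

sn(u+v)=-0.29727487 cn(u+v)=-0.95479194 dn(u+v)=0.99260775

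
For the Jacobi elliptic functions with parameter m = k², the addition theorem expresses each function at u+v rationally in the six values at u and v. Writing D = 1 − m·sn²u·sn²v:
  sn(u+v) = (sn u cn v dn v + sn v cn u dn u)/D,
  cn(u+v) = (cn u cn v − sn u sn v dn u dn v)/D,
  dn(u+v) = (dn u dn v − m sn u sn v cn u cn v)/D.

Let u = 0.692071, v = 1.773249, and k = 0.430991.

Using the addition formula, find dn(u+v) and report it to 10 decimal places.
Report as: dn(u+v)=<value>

dn(u+v)=0.9486780388

sn u = 0.6309475974094408, cn u = 0.7758254502935916, dn u = 0.9623162614837068
sn v = 0.9940656401671218, cn v = -0.1087819058443556, dn v = 0.903573389091165
m = k² = 0.185753242081
D = 1 − m·sn²u·sn²v = 0.9269276440510769
dn(u+v) = (dn u·dn v − m·sn u·sn v·cn u·cn v)/D = 0.879355899422705/0.9269276440510769 = 0.9486780387512635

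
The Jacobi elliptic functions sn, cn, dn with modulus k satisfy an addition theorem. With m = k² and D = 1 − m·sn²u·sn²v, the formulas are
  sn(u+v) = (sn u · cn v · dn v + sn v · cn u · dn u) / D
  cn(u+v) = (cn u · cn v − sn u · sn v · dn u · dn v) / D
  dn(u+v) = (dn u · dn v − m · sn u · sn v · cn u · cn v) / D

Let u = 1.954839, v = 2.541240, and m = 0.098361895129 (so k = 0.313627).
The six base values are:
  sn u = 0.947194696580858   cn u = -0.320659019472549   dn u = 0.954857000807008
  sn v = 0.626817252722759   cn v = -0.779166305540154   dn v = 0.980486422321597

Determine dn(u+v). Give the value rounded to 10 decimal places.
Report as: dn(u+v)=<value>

m = k² = 0.098361895129
D = 1 − m·sn²u·sn²v = 0.9653273299842449
dn(u+v) = (dn u·dn v − m·sn u·sn v·cn u·cn v)/D = 0.9216334705846155/0.9653273299842449 = 0.9547367426131585

dn(u+v)=0.9547367426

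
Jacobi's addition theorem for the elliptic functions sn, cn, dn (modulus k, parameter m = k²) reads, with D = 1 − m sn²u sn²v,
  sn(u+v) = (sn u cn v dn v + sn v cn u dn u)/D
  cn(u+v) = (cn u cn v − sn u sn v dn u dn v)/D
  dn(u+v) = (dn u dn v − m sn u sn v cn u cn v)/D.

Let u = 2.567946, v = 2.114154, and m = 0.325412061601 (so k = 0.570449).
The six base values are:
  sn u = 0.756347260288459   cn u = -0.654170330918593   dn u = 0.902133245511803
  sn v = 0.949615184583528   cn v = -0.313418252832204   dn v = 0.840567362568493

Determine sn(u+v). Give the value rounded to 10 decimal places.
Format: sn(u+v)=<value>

m = k² = 0.325412061601
D = 1 − m·sn²u·sn²v = 0.8321306443474536
sn(u+v) = (sn u·cn v·dn v + sn v·cn u·dn u)/D = -0.7596733111812161/0.8321306443474536 = -0.9129255319961715

sn(u+v)=-0.9129255320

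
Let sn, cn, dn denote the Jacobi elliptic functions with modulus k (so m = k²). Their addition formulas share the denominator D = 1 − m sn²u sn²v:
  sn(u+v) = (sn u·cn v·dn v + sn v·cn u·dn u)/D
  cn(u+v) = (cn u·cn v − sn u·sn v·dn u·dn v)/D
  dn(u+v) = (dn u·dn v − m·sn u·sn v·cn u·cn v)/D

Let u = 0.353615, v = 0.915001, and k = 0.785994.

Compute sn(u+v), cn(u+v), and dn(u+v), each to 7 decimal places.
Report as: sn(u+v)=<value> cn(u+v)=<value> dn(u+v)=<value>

sn(u+v)=0.8984711 cn(u+v)=0.4390326 dn(u+v)=0.7080195

sn u = 0.3421368574117398, cn u = 0.9396501321238766, dn u = 0.9631632099464556
sn v = 0.7506173135119985, cn v = 0.6607372009021667, dn v = 0.8074173444149954
m = k² = 0.617786568036
D = 1 − m·sn²u·sn²v = 0.9592549044510041
sn(u+v) = (sn u·cn v·dn v + sn v·cn u·dn u)/D = 0.8618628427162616/0.9592549044510041 = 0.898471134958146
cn(u+v) = (cn u·cn v − sn u·sn v·dn u·dn v)/D = 0.4211441701583314/0.9592549044510041 = 0.4390325951988314
dn(u+v) = (dn u·dn v − m·sn u·sn v·cn u·cn v)/D = 0.6791711409673366/0.9592549044510041 = 0.7080194615799607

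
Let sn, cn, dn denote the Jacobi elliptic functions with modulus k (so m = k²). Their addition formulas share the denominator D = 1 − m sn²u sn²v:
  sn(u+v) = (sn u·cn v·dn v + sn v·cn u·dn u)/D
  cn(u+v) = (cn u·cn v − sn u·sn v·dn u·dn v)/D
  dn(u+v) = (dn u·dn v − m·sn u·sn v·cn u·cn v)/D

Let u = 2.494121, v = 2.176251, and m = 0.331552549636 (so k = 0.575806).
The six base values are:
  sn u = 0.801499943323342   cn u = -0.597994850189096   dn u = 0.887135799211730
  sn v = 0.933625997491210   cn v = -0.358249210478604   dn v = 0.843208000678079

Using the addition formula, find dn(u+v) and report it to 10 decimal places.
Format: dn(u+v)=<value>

dn(u+v)=0.8533096930

m = k² = 0.331552549636
D = 1 − m·sn²u·sn²v = 0.814345604104439
dn(u+v) = (dn u·dn v − m·sn u·sn v·cn u·cn v)/D = 0.6948889974120529/0.814345604104439 = 0.8533096929727321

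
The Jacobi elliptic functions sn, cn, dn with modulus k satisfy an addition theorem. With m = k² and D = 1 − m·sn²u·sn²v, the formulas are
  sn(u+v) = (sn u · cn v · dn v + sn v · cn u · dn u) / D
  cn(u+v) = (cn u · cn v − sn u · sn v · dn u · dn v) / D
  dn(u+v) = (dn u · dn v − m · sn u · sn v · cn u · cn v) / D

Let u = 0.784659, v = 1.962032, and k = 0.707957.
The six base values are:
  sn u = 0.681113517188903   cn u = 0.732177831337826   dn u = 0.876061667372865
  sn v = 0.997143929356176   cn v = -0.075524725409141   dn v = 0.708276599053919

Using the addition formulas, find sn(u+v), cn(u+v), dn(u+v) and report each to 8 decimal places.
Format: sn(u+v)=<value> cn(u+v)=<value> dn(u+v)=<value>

m = k² = 0.501203113849
D = 1 − m·sn²u·sn²v = 0.768810312361402
sn(u+v) = (sn u·cn v·dn v + sn v·cn u·dn u)/D = 0.603166560219971/0.768810312361402 = 0.7845453560155092
cn(u+v) = (cn u·cn v − sn u·sn v·dn u·dn v)/D = -0.4767173135366961/0.768810312361402 = -0.6200714348802869
dn(u+v) = (dn u·dn v − m·sn u·sn v·cn u·cn v)/D = 0.6393173249499095/0.768810312361402 = 0.8315670519380071

sn(u+v)=0.78454536 cn(u+v)=-0.62007143 dn(u+v)=0.83156705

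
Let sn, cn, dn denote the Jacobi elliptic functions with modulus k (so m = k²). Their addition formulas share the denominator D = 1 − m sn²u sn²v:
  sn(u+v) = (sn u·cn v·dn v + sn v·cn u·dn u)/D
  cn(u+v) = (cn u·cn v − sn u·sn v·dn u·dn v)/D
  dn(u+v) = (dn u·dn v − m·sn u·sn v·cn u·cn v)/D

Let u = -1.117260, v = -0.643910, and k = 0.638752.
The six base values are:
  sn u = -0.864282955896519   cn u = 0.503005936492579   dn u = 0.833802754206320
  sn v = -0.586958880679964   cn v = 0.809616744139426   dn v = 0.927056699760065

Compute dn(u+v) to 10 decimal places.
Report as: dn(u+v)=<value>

dn(u+v)=0.7694882462

m = k² = 0.408004117504
D = 1 − m·sn²u·sn²v = 0.8949993956267259
dn(u+v) = (dn u·dn v − m·sn u·sn v·cn u·cn v)/D = 0.6886915152908703/0.8949993956267259 = 0.7694882462000012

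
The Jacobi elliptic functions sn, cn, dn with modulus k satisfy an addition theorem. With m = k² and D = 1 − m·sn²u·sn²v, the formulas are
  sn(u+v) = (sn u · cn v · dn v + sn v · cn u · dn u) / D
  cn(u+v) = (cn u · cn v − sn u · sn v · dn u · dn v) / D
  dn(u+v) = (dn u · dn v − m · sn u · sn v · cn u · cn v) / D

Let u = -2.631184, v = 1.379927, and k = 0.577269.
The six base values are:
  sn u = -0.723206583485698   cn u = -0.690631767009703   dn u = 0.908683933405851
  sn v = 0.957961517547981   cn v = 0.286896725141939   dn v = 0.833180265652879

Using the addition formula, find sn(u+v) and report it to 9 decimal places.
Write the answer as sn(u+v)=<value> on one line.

sn(u+v)=-0.921438764

m = k² = 0.333239498361
D = 1 − m·sn²u·sn²v = 0.8400525426668409
sn(u+v) = (sn u·cn v·dn v + sn v·cn u·dn u)/D = -0.7740569763619024/0.8400525426668409 = -0.9214387637046747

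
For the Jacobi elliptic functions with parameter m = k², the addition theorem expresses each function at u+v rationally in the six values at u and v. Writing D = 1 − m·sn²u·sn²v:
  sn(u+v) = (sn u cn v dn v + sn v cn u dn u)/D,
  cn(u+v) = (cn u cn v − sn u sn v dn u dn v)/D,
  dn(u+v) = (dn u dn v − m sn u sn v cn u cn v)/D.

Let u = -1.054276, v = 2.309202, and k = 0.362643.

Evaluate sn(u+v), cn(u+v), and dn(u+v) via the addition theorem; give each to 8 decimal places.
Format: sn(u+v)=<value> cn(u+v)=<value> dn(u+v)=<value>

sn(u+v)=0.94024610 cn(u+v)=0.34049563 dn(u+v)=0.94007285

sn u = -0.8592296716482958, cn u = 0.5115900422791297, dn u = 0.9502154557525978
sn v = 0.8008443882414562, cn v = -0.5988724954630725, dn v = 0.9568990899905025
m = k² = 0.131509945449
D = 1 − m·sn²u·sn²v = 0.9377307832390442
sn(u+v) = (sn u·cn v·dn v + sn v·cn u·dn u)/D = 0.8816977115173807/0.9377307832390442 = 0.9402460997087907
cn(u+v) = (cn u·cn v − sn u·sn v·dn u·dn v)/D = 0.319293230963522/0.9377307832390442 = 0.3404956269651739
dn(u+v) = (dn u·dn v − m·sn u·sn v·cn u·cn v)/D = 0.8815352477166889/0.9377307832390442 = 0.9400728476373053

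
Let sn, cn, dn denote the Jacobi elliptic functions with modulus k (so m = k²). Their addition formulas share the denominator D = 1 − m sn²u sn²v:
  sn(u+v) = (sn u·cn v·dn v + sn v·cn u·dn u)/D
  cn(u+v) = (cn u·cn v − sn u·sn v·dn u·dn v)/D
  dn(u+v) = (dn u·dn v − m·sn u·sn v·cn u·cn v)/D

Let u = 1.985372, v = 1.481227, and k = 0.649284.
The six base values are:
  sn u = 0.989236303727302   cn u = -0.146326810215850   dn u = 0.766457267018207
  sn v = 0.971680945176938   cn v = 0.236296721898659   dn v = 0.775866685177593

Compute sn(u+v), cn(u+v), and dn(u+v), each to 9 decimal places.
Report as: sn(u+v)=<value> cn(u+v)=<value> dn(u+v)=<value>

m = k² = 0.421569712656
D = 1 − m·sn²u·sn²v = 0.6104915655873552
sn(u+v) = (sn u·cn v·dn v + sn v·cn u·dn u)/D = 0.07238422162817011/0.6104915655873552 = 0.1185671116660377
cn(u+v) = (cn u·cn v − sn u·sn v·dn u·dn v)/D = -0.6061851830196643/0.6104915655873552 = -0.9929460408457115
dn(u+v) = (dn u·dn v − m·sn u·sn v·cn u·cn v)/D = 0.6086798398625768/0.6104915655873552 = 0.9970323492953825

sn(u+v)=0.118567112 cn(u+v)=-0.992946041 dn(u+v)=0.997032349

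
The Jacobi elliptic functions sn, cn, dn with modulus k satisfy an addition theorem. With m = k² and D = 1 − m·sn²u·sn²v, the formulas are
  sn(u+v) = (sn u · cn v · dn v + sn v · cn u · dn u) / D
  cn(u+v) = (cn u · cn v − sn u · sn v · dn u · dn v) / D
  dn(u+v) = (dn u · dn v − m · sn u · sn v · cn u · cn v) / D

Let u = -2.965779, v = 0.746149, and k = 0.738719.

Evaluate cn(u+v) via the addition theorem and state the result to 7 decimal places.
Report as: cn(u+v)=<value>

sn u = -0.7032459915721594, cn u = -0.7109466051242458, dn u = 0.854469735274541
sn v = 0.6538417033141816, cn v = 0.7566313679773062, dn v = 0.8756174339146713
m = k² = 0.545705760961
D = 1 − m·sn²u·sn²v = 0.8846232492893137
cn(u+v) = (cn u·cn v − sn u·sn v·dn u·dn v)/D = -0.1938987387128416/0.8846232492893137 = -0.2191879298544499

cn(u+v)=-0.2191879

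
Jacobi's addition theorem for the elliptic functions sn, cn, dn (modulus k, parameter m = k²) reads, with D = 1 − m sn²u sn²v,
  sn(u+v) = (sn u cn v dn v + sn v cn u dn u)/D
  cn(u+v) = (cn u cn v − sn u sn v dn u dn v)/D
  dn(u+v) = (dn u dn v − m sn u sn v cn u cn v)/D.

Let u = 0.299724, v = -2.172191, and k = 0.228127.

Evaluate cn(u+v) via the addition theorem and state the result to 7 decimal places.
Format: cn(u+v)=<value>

sn u = 0.2950374058878497, cn u = 0.955485703256186, dn u = 0.9977323802472213
sn v = -0.8437395855718633, cn v = -0.5367527473045857, dn v = 0.9813009396319941
m = k² = 0.052041928129
D = 1 − m·sn²u·sn²v = 0.9967750395650359
cn(u+v) = (cn u·cn v − sn u·sn v·dn u·dn v)/D = -0.2691336172755254/0.9967750395650359 = -0.2700043706882624

cn(u+v)=-0.2700044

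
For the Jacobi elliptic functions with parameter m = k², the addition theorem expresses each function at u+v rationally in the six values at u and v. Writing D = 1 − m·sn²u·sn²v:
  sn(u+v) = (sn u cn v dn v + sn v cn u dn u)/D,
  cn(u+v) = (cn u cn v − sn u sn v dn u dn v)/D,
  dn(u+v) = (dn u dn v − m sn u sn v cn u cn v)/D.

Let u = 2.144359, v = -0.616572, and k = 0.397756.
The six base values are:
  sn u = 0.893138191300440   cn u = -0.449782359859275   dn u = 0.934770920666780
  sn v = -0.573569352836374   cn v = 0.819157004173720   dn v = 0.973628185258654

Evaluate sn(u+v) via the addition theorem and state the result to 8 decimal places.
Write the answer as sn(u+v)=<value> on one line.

m = k² = 0.158209835536
D = 1 − m·sn²u·sn²v = 0.9584814023702327
sn(u+v) = (sn u·cn v·dn v + sn v·cn u·dn u)/D = 0.9534797366653992/0.9584814023702327 = 0.994781676835393

sn(u+v)=0.99478168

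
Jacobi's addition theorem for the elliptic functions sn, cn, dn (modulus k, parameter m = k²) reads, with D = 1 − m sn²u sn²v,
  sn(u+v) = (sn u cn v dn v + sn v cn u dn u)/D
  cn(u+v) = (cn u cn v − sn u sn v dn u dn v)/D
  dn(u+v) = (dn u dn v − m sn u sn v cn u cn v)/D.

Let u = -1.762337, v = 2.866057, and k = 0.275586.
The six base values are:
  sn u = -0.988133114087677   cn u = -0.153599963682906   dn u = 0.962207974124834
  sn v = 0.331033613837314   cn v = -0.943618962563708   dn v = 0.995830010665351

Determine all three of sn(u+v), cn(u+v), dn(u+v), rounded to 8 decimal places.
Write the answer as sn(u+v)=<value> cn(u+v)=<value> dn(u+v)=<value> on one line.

m = k² = 0.075947643396
D = 1 − m·sn²u·sn²v = 0.9918737645785235
sn(u+v) = (sn u·cn v·dn v + sn v·cn u·dn u)/D = 0.8796078084330363/0.9918737645785235 = 0.886814269965904
cn(u+v) = (cn u·cn v − sn u·sn v·dn u·dn v)/D = 0.4583706668219545/0.9918737645785235 = 0.4621260115864943
dn(u+v) = (dn u·dn v − m·sn u·sn v·cn u·cn v)/D = 0.961796299398141/0.9918737645785235 = 0.9696761157976959

sn(u+v)=0.88681427 cn(u+v)=0.46212601 dn(u+v)=0.96967612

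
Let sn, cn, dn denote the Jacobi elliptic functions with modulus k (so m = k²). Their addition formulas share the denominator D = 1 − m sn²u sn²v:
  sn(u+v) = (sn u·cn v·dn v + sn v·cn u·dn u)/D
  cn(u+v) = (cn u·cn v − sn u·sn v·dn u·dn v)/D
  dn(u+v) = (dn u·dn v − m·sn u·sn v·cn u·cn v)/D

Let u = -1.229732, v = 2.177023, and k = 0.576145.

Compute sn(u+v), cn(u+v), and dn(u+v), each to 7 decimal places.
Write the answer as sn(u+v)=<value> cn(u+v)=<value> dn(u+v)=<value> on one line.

sn(u+v)=0.7884068 cn(u+v)=0.6151543 dn(u+v)=0.8908811

sn u = -0.9143131234325145, cn u = 0.4050080398202972, dn u = 0.8500035654506134
sn v = 0.9335021026240856, cn v = -0.3585719236030774, dn v = 0.8430516756479614
m = k² = 0.331943061025
D = 1 − m·sn²u·sn²v = 0.758184518226969
sn(u+v) = (sn u·cn v·dn v + sn v·cn u·dn u)/D = 0.5977578019767829/0.758184518226969 = 0.7884067632700447
cn(u+v) = (cn u·cn v − sn u·sn v·dn u·dn v)/D = 0.4664004436693284/0.758184518226969 = 0.6151542697812084
dn(u+v) = (dn u·dn v − m·sn u·sn v·cn u·cn v)/D = 0.6754522421108426/0.758184518226969 = 0.8908810795693934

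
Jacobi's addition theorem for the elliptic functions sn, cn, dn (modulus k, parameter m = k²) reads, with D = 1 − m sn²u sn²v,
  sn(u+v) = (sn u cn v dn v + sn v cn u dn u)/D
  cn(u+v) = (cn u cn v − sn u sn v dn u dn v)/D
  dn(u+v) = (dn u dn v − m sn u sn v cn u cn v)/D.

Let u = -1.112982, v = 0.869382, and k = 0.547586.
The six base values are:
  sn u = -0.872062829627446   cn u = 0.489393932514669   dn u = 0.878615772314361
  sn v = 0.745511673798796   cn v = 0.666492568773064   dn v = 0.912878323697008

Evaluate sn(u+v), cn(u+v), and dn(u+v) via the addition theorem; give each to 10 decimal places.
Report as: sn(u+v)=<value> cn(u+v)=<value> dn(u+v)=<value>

m = k² = 0.299850427396
D = 1 − m·sn²u·sn²v = 0.8732613372729307
sn(u+v) = (sn u·cn v·dn v + sn v·cn u·dn u)/D = -0.2100242498632264/0.8732613372729307 = -0.2405056091445682
cn(u+v) = (cn u·cn v − sn u·sn v·dn u·dn v)/D = 0.8476291510118657/0.8732613372729307 = 0.9706477486555049
dn(u+v) = (dn u·dn v − m·sn u·sn v·cn u·cn v)/D = 0.8656551883930672/0.8732613372729307 = 0.9912899511804606

sn(u+v)=-0.2405056091 cn(u+v)=0.9706477487 dn(u+v)=0.9912899512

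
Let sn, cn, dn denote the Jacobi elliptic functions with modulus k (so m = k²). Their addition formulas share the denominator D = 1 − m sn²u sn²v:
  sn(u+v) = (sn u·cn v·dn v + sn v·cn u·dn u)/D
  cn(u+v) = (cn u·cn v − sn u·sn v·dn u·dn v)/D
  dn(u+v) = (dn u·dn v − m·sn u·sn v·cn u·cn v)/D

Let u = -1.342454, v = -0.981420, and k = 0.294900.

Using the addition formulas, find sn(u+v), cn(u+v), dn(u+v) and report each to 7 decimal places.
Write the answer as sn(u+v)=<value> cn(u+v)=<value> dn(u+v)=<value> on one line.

sn(u+v)=-0.7713030 cn(u+v)=-0.6364681 dn(u+v)=0.9737881

sn u = -0.9682228177400441, cn u = 0.2500891345251315, dn u = 0.958370096650007
sn v = -0.8249659636769853, cn v = 0.5651824119472429, dn v = 0.9699554852405831
m = k² = 0.08696601
D = 1 − m·sn²u·sn²v = 0.9445154288831572
sn(u+v) = (sn u·cn v·dn v + sn v·cn u·dn u)/D = -0.7285076220967919/0.9445154288831572 = -0.7713030405000543
cn(u+v) = (cn u·cn v − sn u·sn v·dn u·dn v)/D = -0.6011539236711445/0.9445154288831572 = -0.636468082244013
dn(u+v) = (dn u·dn v − m·sn u·sn v·cn u·cn v)/D = 0.9197578500674863/0.9445154288831572 = 0.9737880631077191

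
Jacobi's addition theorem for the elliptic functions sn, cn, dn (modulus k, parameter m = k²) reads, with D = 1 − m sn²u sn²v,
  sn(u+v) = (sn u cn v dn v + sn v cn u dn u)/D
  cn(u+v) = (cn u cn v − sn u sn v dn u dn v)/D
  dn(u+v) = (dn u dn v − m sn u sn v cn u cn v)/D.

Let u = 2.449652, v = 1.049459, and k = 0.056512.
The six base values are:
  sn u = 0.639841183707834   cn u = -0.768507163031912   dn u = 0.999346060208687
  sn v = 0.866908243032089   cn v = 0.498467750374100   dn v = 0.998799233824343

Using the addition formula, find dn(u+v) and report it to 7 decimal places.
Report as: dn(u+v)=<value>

dn(u+v)=0.9998071

m = k² = 0.003193606144
D = 1 − m·sn²u·sn²v = 0.9990174107678359
dn(u+v) = (dn u·dn v − m·sn u·sn v·cn u·cn v)/D = 0.9988246758368968/0.9990174107678359 = 0.9998070755035281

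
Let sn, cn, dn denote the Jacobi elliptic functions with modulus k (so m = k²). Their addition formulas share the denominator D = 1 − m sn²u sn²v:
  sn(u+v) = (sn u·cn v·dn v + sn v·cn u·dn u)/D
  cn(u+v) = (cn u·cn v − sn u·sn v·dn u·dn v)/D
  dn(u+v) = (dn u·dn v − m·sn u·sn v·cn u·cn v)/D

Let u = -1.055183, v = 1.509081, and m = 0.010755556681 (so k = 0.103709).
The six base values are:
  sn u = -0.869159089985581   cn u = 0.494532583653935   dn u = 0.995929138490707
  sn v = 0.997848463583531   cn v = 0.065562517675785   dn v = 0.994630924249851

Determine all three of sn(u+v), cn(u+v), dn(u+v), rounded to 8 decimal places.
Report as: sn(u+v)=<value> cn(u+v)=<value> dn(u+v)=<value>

sn(u+v)=0.43832760 cn(u+v)=0.89881528 dn(u+v)=0.99896623

m = k² = 0.010755556681
D = 1 − m·sn²u·sn²v = 0.9919097743996157
sn(u+v) = (sn u·cn v·dn v + sn v·cn u·dn u)/D = 0.4347814311462211/0.9919097743996157 = 0.4383276003196825
cn(u+v) = (cn u·cn v − sn u·sn v·dn u·dn v)/D = 0.8915436656047421/0.9919097743996157 = 0.8988152840255826
dn(u+v) = (dn u·dn v − m·sn u·sn v·cn u·cn v)/D = 0.9908843651226672/0.9919097743996157 = 0.9989662272684336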